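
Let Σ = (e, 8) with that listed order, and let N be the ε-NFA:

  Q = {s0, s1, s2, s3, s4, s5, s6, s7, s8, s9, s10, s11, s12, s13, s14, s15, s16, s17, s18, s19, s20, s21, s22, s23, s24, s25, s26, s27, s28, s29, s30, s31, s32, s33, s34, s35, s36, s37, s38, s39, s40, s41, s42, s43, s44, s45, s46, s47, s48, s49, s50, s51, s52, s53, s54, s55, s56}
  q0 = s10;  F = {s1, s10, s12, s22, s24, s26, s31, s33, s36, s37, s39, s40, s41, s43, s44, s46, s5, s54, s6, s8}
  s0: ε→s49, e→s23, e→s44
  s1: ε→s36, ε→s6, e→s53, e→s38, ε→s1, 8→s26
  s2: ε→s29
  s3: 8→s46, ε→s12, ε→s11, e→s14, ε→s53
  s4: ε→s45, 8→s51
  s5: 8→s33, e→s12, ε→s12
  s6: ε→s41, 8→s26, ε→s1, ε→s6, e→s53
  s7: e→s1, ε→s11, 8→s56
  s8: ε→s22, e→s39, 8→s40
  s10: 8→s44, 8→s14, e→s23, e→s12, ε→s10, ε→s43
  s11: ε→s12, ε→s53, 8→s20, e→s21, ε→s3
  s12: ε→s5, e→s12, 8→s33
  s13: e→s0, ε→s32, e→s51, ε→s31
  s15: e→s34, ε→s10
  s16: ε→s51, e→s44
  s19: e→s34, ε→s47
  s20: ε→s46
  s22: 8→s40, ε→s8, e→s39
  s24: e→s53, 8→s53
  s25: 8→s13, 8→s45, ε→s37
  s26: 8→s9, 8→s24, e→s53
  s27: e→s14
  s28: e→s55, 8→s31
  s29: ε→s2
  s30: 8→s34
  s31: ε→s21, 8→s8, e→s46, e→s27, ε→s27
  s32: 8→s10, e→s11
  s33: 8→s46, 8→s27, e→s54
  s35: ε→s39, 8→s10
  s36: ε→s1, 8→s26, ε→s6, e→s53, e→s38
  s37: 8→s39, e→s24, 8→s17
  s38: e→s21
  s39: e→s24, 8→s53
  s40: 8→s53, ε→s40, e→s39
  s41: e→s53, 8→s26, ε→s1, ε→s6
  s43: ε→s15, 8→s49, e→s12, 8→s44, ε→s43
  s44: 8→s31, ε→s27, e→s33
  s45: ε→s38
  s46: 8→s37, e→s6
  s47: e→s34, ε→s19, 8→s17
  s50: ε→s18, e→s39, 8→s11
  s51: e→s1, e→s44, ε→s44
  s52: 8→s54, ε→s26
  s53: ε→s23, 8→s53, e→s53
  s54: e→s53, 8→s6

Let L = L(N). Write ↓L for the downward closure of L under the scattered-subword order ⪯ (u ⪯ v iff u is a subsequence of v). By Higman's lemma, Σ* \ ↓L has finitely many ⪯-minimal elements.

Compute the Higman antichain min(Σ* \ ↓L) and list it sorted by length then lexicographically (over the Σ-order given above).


A = [e8ee, 8eee, 888e8, 88888].

|Q|=57, |F|=20, |δ|=129 (47 ε).
min D↑ (15 st, q0=0, F={8}): 0:e→1,8→2 1:e→1,8→3 2:e→3,8→4 3:e→5,8→6 4:e→6,8→7 5:e→8,8→9 6:e→9,8→10 7:e→11,8→12 8:e→8,8→8 9:e→8,8→13 10:e→14,8→11 11:e→14,8→8 12:e→11,8→8 13:e→8,8→14 14:e→8,8→8 (ε-aug+det+¬).
'e8ee': |S_i|=[31, 22, 19, 13, 4] end={s21,s23,s38,s53} ∉↓L; 4/4 del acc.
'8eee': N↓-sim [31, 25, 19, 13, 4] end={s21,s23,s38,s53} — reject; 4/4 deletions ∈↓L.
'888e8': |S_i|=[31, 25, 21, 11, 4, 2] end={s23,s53} ∉↓L; 5/5 single-dels accept.
'88888': |S_i|=[31, 25, 21, 11, 7, 2] end={s23,s53} rej; 5/5 del acc.
4 words, ⪯-incomp.


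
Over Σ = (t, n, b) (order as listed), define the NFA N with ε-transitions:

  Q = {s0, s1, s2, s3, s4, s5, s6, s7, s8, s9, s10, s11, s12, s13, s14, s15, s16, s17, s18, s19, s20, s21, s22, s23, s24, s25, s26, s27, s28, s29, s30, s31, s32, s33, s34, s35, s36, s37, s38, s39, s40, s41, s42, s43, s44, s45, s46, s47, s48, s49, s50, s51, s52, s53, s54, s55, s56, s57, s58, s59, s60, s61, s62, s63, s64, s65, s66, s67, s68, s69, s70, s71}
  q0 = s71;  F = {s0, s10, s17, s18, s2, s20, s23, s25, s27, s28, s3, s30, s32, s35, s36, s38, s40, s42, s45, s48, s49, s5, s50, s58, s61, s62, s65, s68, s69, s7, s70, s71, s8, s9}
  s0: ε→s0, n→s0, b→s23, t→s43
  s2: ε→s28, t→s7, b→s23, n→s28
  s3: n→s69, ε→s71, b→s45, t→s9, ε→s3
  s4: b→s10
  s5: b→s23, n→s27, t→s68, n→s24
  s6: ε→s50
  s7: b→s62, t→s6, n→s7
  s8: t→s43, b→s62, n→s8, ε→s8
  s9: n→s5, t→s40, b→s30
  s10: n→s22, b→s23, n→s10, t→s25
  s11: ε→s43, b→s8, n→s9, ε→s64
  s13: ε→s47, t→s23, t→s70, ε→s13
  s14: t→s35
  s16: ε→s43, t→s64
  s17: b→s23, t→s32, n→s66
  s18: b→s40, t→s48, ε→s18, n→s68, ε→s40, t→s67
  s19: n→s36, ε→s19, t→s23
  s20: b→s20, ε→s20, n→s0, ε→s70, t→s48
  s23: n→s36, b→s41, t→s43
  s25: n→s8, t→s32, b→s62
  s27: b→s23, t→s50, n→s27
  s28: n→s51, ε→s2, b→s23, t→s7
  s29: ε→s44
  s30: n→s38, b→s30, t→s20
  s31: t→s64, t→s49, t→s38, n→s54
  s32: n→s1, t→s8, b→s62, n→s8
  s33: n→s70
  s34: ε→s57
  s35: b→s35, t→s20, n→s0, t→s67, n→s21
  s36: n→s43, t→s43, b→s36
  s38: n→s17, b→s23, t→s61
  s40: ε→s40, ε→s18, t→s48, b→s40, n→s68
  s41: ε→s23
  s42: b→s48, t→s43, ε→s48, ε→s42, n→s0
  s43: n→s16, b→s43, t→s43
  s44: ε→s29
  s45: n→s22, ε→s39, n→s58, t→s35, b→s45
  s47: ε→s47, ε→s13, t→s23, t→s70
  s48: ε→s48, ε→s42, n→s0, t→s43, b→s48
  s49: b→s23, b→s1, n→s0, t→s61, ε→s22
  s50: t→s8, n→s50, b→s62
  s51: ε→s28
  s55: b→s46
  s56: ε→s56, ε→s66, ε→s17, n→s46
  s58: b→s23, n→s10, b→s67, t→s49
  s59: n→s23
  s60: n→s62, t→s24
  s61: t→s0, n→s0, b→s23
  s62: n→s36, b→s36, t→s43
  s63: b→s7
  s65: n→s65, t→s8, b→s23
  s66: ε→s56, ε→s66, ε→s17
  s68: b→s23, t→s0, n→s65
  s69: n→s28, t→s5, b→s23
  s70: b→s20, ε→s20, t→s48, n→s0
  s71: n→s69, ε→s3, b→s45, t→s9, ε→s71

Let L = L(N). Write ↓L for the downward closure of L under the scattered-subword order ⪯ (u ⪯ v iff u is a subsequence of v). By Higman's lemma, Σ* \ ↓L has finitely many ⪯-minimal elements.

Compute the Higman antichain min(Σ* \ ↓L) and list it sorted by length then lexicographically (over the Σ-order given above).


|Q|=72, |F|=34, |δ|=177 (41 ε).
min D↑ (30 st, q0=0, F={17}): 0:t→1,n→2,b→3 1:t→4,n→5,b→6 2:t→5,n→7,b→8 3:t→9,n→10,b→3 4:t→11,n→12,b→4 5:t→12,n→13,b→8 6:t→14,n→15,b→6 7:t→16,n→7,b→8 8:t→17,n→18,b→8 9:t→14,n→19,b→9 10:t→20,n→21,b→8 11:t→17,n→19,b→11 12:t→19,n→22,b→8 13:t→23,n→13,b→8 14:t→11,n→19,b→14 15:t→24,n→25,b→8 16:t→23,n→16,b→26 17:t→17,n→17,b→17 18:t→17,n→17,b→18 19:t→17,n→19,b→8 20:t→24,n→19,b→8 21:t→27,n→21,b→8 22:t→28,n→22,b→8 23:t→28,n→23,b→26 24:t→19,n→19,b→8 25:t→29,n→25,b→8 26:t→17,n→18,b→18 27:t→29,n→28,b→26 28:t→17,n→28,b→26 29:t→28,n→28,b→26 [Hopcroft].
'nbt': run [49, 36, 9, 3] end={s16,s43,s64} ∉↓L; 3/3 del acc.
'tttt': N↓-sim [49, 39, 23, 12, 3] end={s16,s43,s64} ∉↓L; 4/4 del acc.
'nbnn': N↓-sim [49, 36, 9, 4, 3] end={s16,s43,s64} — reject; 4/4 deletions ∈↓L.
'btnt': |S_i|=[49, 36, 22, 11, 3] end={s16,s43,s64} ∉↓L; 4/4 deletions ∈↓L.
'nntbbn': N↓-sim [49, 36, 27, 12, 5, 4, 3] end={s16,s43,s64} ∉↓L; 6/6 del acc.
5 obstructions.

min(Σ*\↓L) = [nbt, tttt, nbnn, btnt, nntbbn].


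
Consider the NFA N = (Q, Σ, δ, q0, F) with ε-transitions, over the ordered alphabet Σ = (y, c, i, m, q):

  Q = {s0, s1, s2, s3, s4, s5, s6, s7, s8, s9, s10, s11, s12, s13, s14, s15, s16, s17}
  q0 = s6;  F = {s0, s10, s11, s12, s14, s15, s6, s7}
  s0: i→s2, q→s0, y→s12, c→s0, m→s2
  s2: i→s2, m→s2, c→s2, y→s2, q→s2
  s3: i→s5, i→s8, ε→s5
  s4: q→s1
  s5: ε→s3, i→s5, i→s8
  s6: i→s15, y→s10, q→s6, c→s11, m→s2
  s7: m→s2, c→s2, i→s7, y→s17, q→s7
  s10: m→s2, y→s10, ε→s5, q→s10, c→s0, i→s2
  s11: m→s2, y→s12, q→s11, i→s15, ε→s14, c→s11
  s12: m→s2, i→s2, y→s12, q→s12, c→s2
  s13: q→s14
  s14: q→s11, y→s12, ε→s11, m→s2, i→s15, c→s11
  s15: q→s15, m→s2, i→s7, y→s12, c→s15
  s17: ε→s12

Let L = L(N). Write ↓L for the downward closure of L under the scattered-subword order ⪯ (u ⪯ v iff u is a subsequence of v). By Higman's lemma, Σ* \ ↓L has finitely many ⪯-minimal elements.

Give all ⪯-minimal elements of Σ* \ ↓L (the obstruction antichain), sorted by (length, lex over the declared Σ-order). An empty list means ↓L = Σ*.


A = [m, yi, cyc, iyc, iic].

|Q|=18, |F|=8, |δ|=57 (6 ε).
min D↑ (8 st, q0=0, F={4}): 0:y→1,c→2,i→3,m→4,q→0 1:y→1,c→5,i→4,m→4,q→1 2:y→6,c→2,i→3,m→4,q→2 3:y→6,c→3,i→7,m→4,q→3 4:y→4,c→4,i→4,m→4,q→4 5:y→6,c→5,i→4,m→4,q→5 6:y→6,c→4,i→4,m→4,q→6 7:y→6,c→4,i→7,m→4,q→7.
'm': N↓-sim [13, 1] end={s2} rej; 1/1 single-dels accept.
'yi': N↓-sim [13, 8, 4] end={s2,s3,s5,s8} ∉↓L; 2/2 single-dels accept.
'cyc': |S_i|=[13, 8, 3, 1] end={s2} rej; 3/3 del acc.
'iyc': |S_i|=[13, 8, 3, 1] end={s2} ∉↓L; 3/3 single-dels accept.
'iic': |S_i|=[13, 8, 7, 1] end={s2} ∉↓L; 3/3 deletions ∈↓L.
5 obstructions.


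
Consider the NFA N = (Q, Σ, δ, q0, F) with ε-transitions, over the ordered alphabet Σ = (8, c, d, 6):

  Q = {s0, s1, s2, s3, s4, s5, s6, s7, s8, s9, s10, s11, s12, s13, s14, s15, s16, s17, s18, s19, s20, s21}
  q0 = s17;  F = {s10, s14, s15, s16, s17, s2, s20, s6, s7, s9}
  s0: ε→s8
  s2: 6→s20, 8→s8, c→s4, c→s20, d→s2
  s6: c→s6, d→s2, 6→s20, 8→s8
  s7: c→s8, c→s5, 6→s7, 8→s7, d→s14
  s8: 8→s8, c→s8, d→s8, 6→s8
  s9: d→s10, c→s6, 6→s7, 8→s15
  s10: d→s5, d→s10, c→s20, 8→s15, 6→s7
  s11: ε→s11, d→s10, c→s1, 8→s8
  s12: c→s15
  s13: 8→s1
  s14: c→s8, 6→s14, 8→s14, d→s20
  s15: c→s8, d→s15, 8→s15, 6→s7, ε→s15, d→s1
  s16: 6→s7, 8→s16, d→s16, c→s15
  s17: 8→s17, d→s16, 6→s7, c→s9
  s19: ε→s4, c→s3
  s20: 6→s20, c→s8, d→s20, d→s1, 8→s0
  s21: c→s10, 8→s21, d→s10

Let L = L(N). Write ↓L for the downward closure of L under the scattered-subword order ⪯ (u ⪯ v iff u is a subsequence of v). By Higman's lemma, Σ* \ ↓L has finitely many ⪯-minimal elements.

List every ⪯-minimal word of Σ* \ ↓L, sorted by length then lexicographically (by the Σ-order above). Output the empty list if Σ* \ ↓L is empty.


min(Σ*\↓L) = [6c, c8c, cc8, dcc, 6dd8].

|Q|=22, |F|=10, |δ|=62 (4 ε).
min D↑ (11 st, q0=0, F={7}): 0:8→0,c→1,d→2,6→3 1:8→4,c→5,d→6,6→3 2:8→2,c→4,d→2,6→3 3:8→3,c→7,d→8,6→3 4:8→4,c→7,d→4,6→3 5:8→7,c→5,d→9,6→10 6:8→4,c→10,d→6,6→3 7:8→7,c→7,d→7,6→7 8:8→8,c→7,d→10,6→8 9:8→7,c→10,d→9,6→10 10:8→7,c→7,d→10,6→10 [Hopcroft].
'6c': run [15, 7, 2] end={s5,s8} — reject; 2/2 deletions ∈↓L.
'c8c': |S_i|=[15, 13, 8, 2] end={s5,s8} ∉↓L; 3/3 deletions ∈↓L.
'cc8': N↓-sim [15, 13, 8, 2] end={s0,s8} ∉↓L; 3/3 single-dels accept.
'dcc': run [15, 12, 9, 2] end={s5,s8} rej; 3/3 deletions ∈↓L.
'6dd8': N↓-sim [15, 7, 5, 4, 2] end={s0,s8} ∉↓L; 4/4 del acc.
5 words, ⪯-incomp.


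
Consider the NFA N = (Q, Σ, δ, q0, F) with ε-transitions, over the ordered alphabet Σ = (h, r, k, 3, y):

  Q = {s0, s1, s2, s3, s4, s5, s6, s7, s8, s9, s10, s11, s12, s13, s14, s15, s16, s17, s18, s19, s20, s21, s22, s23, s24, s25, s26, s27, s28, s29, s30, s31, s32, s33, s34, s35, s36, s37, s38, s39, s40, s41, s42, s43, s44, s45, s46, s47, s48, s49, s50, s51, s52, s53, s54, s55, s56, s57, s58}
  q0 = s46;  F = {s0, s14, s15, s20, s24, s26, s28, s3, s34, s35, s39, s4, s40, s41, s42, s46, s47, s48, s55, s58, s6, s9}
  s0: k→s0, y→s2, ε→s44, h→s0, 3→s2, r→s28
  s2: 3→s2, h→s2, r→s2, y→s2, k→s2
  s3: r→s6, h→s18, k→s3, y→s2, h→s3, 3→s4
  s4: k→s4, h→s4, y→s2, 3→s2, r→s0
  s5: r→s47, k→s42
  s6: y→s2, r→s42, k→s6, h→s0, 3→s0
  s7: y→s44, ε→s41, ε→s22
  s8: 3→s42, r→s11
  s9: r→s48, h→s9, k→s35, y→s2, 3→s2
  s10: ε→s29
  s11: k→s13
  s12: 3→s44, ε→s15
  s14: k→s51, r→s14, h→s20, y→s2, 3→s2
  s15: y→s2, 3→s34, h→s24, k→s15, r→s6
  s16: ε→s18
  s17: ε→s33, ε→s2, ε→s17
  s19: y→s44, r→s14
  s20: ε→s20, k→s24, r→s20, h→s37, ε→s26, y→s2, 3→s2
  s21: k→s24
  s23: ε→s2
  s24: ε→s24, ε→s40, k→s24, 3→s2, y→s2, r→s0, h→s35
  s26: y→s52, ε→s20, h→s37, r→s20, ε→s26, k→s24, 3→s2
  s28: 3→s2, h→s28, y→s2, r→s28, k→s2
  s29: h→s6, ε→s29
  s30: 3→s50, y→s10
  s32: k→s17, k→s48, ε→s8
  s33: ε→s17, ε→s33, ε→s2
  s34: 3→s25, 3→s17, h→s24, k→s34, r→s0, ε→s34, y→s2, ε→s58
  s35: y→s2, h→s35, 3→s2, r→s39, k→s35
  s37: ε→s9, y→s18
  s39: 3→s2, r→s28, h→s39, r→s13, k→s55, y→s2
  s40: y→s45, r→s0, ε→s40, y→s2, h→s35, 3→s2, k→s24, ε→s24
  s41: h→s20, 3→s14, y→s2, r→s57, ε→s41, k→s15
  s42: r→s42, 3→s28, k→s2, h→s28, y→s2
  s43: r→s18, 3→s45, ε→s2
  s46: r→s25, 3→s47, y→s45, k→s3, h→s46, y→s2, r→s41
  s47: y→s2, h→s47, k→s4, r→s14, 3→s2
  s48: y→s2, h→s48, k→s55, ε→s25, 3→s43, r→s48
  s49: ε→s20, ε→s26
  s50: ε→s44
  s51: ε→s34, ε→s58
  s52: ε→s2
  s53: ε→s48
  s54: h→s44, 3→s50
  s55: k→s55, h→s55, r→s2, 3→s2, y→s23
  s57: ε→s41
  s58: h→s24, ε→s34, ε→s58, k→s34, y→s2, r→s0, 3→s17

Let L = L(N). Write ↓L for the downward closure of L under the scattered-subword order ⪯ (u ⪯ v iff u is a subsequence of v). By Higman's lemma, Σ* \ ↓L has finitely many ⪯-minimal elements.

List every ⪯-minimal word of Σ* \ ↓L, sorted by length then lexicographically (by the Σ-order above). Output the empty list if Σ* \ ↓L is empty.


|Q|=59, |F|=22, |δ|=180 (39 ε).
min D↑ (20 st, q0=0, F={4}): 0:h→0,r→1,k→2,3→3,y→4 1:h→5,r→1,k→6,3→7,y→4 2:h→2,r→8,k→2,3→9,y→4 3:h→3,r→7,k→9,3→4,y→4 4:h→4,r→4,k→4,3→4,y→4 5:h→10,r→5,k→11,3→4,y→4 6:h→11,r→8,k→6,3→12,y→4 7:h→5,r→7,k→12,3→4,y→4 8:h→13,r→14,k→8,3→13,y→4 9:h→9,r→13,k→9,3→4,y→4 10:h→10,r→15,k→16,3→4,y→4 11:h→16,r→13,k→11,3→4,y→4 12:h→11,r→13,k→12,3→4,y→4 13:h→13,r→17,k→13,3→4,y→4 14:h→17,r→14,k→4,3→17,y→4 15:h→15,r→15,k→18,3→4,y→4 16:h→16,r→19,k→16,3→4,y→4 17:h→17,r→17,k→4,3→4,y→4 18:h→18,r→4,k→18,3→4,y→4 19:h→19,r→17,k→18,3→4,y→4 [Hopcroft].
'y': N↓-sim [36, 5] end={s18,s2,s23,s45,s52} rej; 1/1 deletions ∈↓L.
'33': |S_i|=[36, 29, 7] end={s17,s18,s2,s25,s33,s43,s45} rej; 2/2 single-dels accept.
'rh3': N↓-sim [36, 32, 21, 4] end={s18,s2,s43,s45} ∉↓L; 3/3 deletions ∈↓L.
'krrk': |S_i|=[36, 24, 10, 4, 1] end={s2} ∉↓L; 4/4 deletions ∈↓L.
'rhhrkr': run [36, 32, 21, 16, 11, 3, 1] end={s2} ∉↓L; 6/6 deletions ∈↓L.
5 obstructions.

A = [y, 33, rh3, krrk, rhhrkr].


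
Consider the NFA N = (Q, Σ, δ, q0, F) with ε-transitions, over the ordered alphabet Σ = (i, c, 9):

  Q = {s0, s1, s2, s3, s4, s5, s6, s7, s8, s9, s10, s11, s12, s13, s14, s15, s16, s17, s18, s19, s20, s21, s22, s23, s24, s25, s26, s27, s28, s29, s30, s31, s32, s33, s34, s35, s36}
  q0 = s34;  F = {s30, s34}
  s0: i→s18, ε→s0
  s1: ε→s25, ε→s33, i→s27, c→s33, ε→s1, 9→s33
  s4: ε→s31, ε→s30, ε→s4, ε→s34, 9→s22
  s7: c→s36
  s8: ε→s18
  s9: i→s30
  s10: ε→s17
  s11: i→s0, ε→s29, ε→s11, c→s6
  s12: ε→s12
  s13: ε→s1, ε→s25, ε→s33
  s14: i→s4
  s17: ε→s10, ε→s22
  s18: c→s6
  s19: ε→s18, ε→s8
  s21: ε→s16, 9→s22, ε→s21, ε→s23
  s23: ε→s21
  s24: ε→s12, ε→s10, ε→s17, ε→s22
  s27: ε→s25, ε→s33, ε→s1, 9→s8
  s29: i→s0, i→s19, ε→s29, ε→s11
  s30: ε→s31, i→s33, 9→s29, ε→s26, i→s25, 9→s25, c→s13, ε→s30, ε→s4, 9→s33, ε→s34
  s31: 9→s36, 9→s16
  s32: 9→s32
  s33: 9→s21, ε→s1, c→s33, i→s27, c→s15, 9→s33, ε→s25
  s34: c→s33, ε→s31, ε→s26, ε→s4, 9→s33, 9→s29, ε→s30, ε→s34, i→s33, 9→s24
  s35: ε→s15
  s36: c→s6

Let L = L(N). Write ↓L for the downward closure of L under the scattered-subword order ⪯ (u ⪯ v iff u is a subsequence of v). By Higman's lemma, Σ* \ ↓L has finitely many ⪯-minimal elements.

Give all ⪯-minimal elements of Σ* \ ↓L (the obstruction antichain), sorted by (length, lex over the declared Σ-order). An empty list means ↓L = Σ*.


|Q|=37, |F|=2, |δ|=81 (46 ε).
min D↑ (2 st, q0=0, F={1}): 0:i→1,c→1,9→1 1:i→1,c→1,9→1.
'i': N↓-sim [27, 14] end={s0,s1,s15,s16,s18,s19,s21,s22,s23,s25,s27,s33,…} rej; 1/1 del acc.
'c': N↓-sim [27, 13] end={s1,s13,s15,s16,s18,s21,s22,s23,s25,s27,s33,s6,…} rej; 1/1 del acc.
'9': |S_i|=[27, 21] end={s0,s1,s10,s11,s12,s15,s16,s17,s18,s19,s21,s22,…} ∉↓L; 1/1 single-dels accept.
3 minimals (antichain).

Antichain: [i, c, 9].


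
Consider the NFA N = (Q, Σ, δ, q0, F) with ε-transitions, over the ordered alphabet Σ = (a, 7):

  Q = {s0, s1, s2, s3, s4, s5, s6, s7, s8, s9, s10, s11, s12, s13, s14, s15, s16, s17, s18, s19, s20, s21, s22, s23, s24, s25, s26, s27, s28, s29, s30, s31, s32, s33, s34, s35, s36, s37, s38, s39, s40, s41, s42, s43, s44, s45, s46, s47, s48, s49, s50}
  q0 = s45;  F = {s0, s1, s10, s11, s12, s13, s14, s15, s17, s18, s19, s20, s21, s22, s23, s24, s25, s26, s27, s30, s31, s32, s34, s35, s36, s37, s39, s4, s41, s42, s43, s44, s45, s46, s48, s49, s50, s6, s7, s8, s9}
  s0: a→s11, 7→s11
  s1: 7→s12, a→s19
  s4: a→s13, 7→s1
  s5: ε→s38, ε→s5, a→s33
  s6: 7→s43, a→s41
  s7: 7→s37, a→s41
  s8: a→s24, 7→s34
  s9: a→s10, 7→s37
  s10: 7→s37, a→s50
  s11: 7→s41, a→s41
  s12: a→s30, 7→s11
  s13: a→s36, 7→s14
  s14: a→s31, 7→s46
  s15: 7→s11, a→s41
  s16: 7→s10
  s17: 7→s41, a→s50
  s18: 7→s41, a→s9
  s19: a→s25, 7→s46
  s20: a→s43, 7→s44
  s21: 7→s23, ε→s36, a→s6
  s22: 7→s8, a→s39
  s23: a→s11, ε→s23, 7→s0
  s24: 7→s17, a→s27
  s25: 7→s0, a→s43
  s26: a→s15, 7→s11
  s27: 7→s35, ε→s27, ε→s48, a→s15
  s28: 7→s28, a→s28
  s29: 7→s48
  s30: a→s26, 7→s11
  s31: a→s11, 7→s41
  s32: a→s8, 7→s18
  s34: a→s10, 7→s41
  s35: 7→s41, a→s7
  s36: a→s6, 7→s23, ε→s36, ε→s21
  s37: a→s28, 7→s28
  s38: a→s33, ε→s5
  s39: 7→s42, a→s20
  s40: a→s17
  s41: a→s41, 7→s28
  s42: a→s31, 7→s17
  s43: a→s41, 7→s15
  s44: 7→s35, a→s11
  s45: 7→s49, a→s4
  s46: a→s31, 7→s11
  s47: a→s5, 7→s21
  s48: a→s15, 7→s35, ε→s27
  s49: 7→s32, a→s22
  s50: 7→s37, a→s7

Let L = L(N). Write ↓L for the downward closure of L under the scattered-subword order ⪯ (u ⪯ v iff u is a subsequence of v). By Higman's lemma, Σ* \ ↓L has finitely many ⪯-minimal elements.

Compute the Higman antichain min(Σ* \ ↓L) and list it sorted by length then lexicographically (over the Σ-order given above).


|Q|=51, |F|=41, |δ|=101 (10 ε).
min D↑ (40 st, q0=0, F={35}): 0:a→1,7→2 1:a→3,7→4 2:a→5,7→6 3:a→7,7→8 4:a→9,7→10 5:a→11,7→12 6:a→12,7→13 7:a→14,7→15 8:a→16,7→17 9:a→18,7→17 10:a→19,7→20 11:a→21,7→22 12:a→23,7→24 13:a→25,7→26 14:a→26,7→27 15:a→20,7→28 16:a→20,7→26 17:a→16,7→20 18:a→27,7→28 19:a→29,7→20 20:a→26,7→26 21:a→27,7→30 22:a→16,7→31 23:a→32,7→31 24:a→33,7→26 25:a→33,7→34 26:a→26,7→35 27:a→26,7→36 28:a→20,7→20 29:a→36,7→20 30:a→20,7→37 31:a→38,7→26 32:a→36,7→37 33:a→38,7→34 34:a→35,7→35 35:a→35,7→35 36:a→26,7→20 37:a→39,7→26 38:a→39,7→34 39:a→26,7→34 [Hopcroft].
'77777': N↓-sim [42, 36, 26, 12, 3, 1] end={s28} — reject; 5/5 deletions ∈↓L.
'aaaaa7': |S_i|=[42, 38, 31, 21, 8, 2, 1] end={s28} — reject; 6/6 deletions ∈↓L.
'aa7a77': N↓-sim [42, 38, 31, 17, 7, 3, 1] end={s28} rej; 6/6 del acc.
'a777a7': |S_i|=[42, 38, 29, 17, 4, 2, 1] end={s28} — reject; 6/6 single-dels accept.
'777a7a': |S_i|=[42, 36, 26, 12, 7, 2, 1] end={s28} — reject; 6/6 single-dels accept.
5 words, ⪯-incomp.

A = [77777, aaaaa7, aa7a77, a777a7, 777a7a].


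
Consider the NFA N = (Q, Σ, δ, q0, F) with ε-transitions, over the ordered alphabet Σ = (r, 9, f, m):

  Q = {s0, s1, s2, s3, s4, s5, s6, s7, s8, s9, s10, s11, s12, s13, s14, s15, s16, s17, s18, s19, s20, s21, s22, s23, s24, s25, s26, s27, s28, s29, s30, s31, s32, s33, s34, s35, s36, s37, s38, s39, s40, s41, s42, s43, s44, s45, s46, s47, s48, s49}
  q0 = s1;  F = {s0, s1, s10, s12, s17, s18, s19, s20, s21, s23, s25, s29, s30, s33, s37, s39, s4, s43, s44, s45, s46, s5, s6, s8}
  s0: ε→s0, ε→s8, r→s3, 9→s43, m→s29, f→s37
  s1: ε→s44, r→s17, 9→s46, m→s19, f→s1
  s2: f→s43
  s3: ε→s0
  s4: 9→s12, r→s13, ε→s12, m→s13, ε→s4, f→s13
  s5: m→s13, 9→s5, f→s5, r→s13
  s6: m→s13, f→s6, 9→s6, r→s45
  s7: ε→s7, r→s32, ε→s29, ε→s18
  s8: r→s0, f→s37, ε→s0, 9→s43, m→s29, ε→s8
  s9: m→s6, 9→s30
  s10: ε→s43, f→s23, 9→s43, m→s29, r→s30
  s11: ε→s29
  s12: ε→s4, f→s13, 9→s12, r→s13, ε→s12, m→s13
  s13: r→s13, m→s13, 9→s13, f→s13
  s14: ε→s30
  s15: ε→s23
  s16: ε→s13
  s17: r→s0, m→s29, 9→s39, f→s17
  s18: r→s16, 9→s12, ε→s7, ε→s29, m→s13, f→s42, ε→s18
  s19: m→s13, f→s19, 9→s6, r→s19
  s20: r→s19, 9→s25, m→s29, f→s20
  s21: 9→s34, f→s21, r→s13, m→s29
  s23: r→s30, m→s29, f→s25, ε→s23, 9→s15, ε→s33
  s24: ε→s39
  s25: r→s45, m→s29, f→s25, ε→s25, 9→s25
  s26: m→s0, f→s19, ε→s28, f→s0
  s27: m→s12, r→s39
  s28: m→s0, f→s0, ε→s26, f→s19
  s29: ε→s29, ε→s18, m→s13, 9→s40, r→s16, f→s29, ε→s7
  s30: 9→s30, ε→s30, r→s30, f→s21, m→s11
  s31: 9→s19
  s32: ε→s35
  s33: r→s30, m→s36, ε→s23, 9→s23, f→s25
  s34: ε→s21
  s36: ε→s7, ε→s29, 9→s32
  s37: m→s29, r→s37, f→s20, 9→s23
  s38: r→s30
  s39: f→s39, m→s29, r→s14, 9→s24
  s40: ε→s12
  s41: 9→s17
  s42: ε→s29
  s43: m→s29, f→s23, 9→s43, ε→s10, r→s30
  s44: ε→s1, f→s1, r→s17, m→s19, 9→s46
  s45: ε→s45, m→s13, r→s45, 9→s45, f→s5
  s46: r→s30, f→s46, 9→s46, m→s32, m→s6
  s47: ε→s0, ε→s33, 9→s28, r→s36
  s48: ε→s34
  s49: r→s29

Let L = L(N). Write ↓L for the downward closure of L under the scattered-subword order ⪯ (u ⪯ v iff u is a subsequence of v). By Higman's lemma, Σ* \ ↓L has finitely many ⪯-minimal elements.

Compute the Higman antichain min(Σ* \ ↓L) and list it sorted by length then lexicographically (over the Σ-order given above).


|Q|=50, |F|=24, |δ|=164 (44 ε).
min D↑ (19 st, q0=0, F={9}): 0:r→1,9→2,f→0,m→3 1:r→4,9→5,f→1,m→6 2:r→7,9→2,f→2,m→8 3:r→3,9→8,f→3,m→9 4:r→4,9→10,f→11,m→6 5:r→7,9→5,f→5,m→6 6:r→9,9→12,f→6,m→9 7:r→7,9→7,f→13,m→6 8:r→14,9→8,f→8,m→9 9:r→9,9→9,f→9,m→9 10:r→7,9→10,f→15,m→6 11:r→11,9→15,f→16,m→6 12:r→9,9→12,f→9,m→9 13:r→9,9→13,f→13,m→6 14:r→14,9→14,f→17,m→9 15:r→7,9→15,f→18,m→6 16:r→3,9→18,f→16,m→6 17:r→9,9→17,f→17,m→9 18:r→14,9→18,f→18,m→6 (ε-aug+det+¬).
'mm': run [38, 17, 1] end={s13} ∉↓L; 2/2 del acc.
'rmr': N↓-sim [38, 35, 13, 4] end={s13,s16,s32,s35} — reject; 3/3 deletions ∈↓L.
'rm9f': |S_i|=[38, 35, 13, 6, 1] end={s13} — reject; 4/4 del acc.
'9rfr': run [38, 29, 18, 14, 4] end={s13,s16,s32,s35} rej; 4/4 single-dels accept.
'rrffrm': run [38, 35, 32, 26, 19, 8, 1] end={s13} — reject; 6/6 deletions ∈↓L.
5 minimals (antichain).

Antichain: [mm, rmr, rm9f, 9rfr, rrffrm].


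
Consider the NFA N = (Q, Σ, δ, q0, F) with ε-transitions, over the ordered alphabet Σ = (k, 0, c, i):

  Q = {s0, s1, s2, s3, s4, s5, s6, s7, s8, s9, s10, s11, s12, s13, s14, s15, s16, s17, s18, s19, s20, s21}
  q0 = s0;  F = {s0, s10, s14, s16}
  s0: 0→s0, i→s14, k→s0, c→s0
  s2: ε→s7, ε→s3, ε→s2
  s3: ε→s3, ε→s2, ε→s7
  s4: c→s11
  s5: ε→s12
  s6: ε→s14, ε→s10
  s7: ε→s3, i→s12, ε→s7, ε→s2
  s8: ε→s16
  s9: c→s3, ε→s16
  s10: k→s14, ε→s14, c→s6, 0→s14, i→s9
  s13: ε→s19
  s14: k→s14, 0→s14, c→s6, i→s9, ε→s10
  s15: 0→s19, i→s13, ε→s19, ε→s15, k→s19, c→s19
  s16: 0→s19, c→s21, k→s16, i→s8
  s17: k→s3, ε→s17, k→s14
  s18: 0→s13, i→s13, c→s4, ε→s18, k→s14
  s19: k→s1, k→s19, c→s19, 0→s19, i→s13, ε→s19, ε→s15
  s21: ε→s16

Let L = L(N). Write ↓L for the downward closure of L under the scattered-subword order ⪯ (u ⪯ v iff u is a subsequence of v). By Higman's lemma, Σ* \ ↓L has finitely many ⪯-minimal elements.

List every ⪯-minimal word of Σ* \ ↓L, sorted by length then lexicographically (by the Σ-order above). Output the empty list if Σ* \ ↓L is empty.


|Q|=22, |F|=4, |δ|=58 (24 ε).
min D↑ (4 st, q0=0, F={3}): 0:k→0,0→0,c→0,i→1 1:k→1,0→1,c→1,i→2 2:k→2,0→3,c→2,i→2 3:k→3,0→3,c→3,i→3 [Hopcroft].
'ii0': N↓-sim [16, 15, 12, 4] end={s1,s13,s15,s19} rej; 3/3 del acc.
1 minimals (antichain).

min(Σ*\↓L) = [ii0].


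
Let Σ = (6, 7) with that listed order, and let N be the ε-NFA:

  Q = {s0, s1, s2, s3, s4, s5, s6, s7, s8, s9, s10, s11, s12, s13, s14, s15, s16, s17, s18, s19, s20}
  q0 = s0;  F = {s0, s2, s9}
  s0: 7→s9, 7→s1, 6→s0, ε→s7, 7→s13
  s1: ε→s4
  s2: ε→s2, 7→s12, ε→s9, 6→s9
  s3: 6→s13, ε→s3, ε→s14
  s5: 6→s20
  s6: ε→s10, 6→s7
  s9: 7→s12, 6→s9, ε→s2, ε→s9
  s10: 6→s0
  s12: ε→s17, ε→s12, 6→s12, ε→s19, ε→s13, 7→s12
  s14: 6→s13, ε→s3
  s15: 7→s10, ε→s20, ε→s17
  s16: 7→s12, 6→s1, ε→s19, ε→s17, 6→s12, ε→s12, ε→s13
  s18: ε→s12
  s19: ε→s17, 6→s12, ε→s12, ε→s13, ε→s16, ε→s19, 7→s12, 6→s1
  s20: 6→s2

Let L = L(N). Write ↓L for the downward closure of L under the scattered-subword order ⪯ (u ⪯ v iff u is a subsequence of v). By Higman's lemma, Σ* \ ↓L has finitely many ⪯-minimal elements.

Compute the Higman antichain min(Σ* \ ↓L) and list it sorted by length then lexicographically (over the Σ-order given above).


Antichain: [77].

|Q|=21, |F|=3, |δ|=49 (26 ε).
min D↑ (3 st, q0=0, F={2}): 0:6→0,7→1 1:6→1,7→2 2:6→2,7→2 [Hopcroft].
'77': run [11, 9, 7] end={s1,s12,s13,s16,s17,s19,s4} — reject; 2/2 del acc.
1 minimals (antichain).


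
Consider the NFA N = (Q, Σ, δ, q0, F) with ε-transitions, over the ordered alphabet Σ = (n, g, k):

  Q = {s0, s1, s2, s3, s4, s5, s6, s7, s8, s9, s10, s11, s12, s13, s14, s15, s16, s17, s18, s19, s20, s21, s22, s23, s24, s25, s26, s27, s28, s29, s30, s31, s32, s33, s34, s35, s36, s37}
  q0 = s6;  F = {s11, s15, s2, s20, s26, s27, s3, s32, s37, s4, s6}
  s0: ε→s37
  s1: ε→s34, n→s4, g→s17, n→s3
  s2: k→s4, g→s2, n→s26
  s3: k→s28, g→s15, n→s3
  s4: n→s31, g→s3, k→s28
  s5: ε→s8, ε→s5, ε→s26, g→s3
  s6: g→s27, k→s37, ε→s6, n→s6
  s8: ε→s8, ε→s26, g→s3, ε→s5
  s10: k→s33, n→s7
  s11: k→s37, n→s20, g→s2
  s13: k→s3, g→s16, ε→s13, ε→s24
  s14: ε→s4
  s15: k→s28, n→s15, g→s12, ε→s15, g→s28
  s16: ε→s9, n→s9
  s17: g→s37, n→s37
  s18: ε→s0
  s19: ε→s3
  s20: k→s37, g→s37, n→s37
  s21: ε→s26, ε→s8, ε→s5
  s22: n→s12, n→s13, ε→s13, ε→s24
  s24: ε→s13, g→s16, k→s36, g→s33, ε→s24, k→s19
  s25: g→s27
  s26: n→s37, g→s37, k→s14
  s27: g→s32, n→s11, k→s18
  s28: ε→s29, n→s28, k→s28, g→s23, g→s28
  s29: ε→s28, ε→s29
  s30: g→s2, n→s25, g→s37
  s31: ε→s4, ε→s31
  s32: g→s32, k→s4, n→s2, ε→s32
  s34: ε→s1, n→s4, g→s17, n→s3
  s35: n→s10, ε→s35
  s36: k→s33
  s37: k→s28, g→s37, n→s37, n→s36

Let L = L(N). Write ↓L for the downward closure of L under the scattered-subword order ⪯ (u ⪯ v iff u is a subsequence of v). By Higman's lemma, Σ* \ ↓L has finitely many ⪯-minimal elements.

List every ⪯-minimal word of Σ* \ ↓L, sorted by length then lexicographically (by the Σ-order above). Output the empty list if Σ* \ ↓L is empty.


|Q|=38, |F|=11, |δ|=97 (31 ε).
min D↑ (12 st, q0=0, F={5}): 0:n→0,g→1,k→2 1:n→3,g→4,k→2 2:n→2,g→2,k→5 3:n→6,g→7,k→2 4:n→7,g→4,k→8 5:n→5,g→5,k→5 6:n→2,g→2,k→2 7:n→9,g→7,k→8 8:n→8,g→10,k→5 9:n→2,g→2,k→8 10:n→10,g→11,k→5 11:n→11,g→5,k→5 [Hopcroft].
'kk': run [21, 14, 4] end={s23,s28,s29,s33} rej; 2/2 deletions ∈↓L.
'gnnnk': run [21, 20, 16, 14, 11, 4] end={s23,s28,s29,s33} rej; 5/5 single-dels accept.
'gnngk': N↓-sim [21, 20, 16, 14, 9, 4] end={s23,s28,s29,s33} — reject; 5/5 deletions ∈↓L.
'ggkggg': run [21, 20, 15, 10, 6, 5, 4] end={s12,s23,s28,s29} — reject; 6/6 del acc.
4 minimals (antichain).

Antichain: [kk, gnnnk, gnngk, ggkggg].


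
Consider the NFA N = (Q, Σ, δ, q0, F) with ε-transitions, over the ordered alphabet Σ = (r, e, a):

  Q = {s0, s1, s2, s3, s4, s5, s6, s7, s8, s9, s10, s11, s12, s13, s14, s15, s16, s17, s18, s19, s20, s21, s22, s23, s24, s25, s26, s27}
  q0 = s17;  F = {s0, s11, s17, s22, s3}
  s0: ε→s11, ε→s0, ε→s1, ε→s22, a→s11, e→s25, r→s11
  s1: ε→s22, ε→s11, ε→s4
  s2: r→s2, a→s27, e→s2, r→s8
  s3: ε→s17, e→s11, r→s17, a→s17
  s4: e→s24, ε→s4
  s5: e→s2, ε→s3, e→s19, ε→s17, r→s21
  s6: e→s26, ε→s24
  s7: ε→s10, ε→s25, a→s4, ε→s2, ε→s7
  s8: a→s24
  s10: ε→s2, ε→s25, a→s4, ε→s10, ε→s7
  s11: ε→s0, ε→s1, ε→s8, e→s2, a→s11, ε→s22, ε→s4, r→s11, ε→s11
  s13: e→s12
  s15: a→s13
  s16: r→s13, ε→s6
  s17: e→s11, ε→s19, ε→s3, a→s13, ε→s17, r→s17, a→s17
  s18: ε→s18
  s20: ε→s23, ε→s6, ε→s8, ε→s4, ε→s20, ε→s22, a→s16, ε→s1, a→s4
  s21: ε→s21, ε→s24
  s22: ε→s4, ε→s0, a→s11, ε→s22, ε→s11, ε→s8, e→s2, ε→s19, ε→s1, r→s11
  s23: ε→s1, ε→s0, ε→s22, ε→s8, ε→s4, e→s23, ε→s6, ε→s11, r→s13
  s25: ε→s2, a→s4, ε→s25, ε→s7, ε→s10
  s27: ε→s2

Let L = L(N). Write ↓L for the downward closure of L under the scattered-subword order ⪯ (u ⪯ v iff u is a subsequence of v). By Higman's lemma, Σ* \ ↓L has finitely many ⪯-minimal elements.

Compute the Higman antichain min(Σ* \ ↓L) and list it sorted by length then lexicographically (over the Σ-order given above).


min(Σ*\↓L) = [ee].

|Q|=28, |F|=5, |δ|=95 (59 ε).
min D↑ (3 st, q0=0, F={2}): 0:r→0,e→1,a→0 1:r→1,e→2,a→1 2:r→2,e→2,a→2 (ε-aug+det+¬).
'ee': |S_i|=[17, 14, 8] end={s10,s2,s24,s25,s27,s4,s7,s8} rej; 2/2 single-dels accept.
1 minimals (antichain).


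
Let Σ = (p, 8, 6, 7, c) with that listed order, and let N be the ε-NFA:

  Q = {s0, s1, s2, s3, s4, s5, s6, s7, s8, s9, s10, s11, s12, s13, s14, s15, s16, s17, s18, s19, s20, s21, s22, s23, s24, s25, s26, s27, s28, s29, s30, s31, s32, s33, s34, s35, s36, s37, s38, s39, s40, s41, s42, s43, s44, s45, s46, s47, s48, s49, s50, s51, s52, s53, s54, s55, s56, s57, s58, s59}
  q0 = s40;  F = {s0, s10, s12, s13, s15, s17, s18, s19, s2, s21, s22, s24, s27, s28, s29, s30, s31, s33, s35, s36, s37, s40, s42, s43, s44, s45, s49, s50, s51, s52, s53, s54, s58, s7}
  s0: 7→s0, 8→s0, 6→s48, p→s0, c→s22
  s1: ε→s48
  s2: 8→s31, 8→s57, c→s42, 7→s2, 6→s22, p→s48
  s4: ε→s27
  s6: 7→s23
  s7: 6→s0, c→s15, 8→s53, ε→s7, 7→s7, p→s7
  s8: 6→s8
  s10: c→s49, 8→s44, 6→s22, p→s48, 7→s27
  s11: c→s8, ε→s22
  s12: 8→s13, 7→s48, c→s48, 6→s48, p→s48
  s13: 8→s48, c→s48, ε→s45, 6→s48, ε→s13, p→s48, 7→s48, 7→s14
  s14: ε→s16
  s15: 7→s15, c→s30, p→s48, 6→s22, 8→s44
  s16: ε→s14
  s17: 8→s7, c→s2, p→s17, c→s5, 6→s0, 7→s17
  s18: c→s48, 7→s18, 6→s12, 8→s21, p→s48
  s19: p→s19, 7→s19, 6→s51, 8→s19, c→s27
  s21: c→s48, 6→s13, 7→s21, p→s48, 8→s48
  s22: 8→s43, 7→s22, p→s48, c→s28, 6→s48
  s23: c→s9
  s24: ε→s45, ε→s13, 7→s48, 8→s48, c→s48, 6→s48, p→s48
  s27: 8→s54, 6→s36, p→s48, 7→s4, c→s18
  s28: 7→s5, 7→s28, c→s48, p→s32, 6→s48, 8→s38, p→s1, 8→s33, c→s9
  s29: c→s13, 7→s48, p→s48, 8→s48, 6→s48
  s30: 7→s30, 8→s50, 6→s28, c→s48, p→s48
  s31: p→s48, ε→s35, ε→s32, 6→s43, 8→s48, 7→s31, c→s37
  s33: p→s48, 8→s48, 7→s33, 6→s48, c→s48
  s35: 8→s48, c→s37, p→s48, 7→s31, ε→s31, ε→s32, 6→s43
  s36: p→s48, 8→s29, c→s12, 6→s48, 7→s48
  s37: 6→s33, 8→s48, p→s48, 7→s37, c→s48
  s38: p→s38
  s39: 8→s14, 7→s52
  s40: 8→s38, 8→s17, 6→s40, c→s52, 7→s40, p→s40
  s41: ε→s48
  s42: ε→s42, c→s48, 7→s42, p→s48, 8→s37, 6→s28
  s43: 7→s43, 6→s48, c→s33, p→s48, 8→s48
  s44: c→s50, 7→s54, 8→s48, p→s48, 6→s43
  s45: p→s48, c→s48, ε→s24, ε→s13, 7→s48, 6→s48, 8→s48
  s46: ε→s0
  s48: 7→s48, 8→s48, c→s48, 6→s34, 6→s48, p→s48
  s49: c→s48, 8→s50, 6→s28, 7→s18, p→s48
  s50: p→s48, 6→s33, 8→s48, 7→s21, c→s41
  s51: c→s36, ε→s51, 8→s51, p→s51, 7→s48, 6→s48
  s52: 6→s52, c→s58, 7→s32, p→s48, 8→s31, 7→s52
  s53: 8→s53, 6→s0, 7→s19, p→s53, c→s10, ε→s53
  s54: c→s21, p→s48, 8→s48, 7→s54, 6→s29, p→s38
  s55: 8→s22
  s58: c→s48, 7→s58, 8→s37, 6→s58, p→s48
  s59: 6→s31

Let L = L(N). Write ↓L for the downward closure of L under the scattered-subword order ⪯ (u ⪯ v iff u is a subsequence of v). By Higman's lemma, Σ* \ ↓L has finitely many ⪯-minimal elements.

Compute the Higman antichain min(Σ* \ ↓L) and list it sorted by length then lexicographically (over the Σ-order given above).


Antichain: [cp, 866, c88, ccc, 888767].

|Q|=60, |F|=34, |δ|=216 (21 ε).
min D↑ (32 st, q0=0, F={6}): 0:p→0,8→1,6→0,7→0,c→2 1:p→1,8→3,6→4,7→1,c→5 2:p→6,8→7,6→2,7→2,c→8 3:p→3,8→9,6→4,7→3,c→10 4:p→4,8→4,6→6,7→4,c→11 5:p→6,8→7,6→11,7→5,c→12 6:p→6,8→6,6→6,7→6,c→6 7:p→6,8→6,6→13,7→7,c→14 8:p→6,8→14,6→8,7→8,c→6 9:p→9,8→9,6→4,7→15,c→16 10:p→6,8→17,6→11,7→10,c→18 11:p→6,8→13,6→6,7→11,c→19 12:p→6,8→14,6→19,7→12,c→6 13:p→6,8→6,6→6,7→13,c→20 14:p→6,8→6,6→20,7→14,c→6 15:p→15,8→15,6→21,7→15,c→22 16:p→6,8→17,6→11,7→22,c→23 17:p→6,8→6,6→13,7→24,c→25 18:p→6,8→25,6→19,7→18,c→6 19:p→6,8→20,6→6,7→19,c→6 20:p→6,8→6,6→6,7→20,c→6 21:p→21,8→21,6→6,7→6,c→26 22:p→6,8→24,6→26,7→22,c→27 23:p→6,8→25,6→19,7→27,c→6 24:p→6,8→6,6→28,7→24,c→29 25:p→6,8→6,6→20,7→29,c→6 26:p→6,8→28,6→6,7→6,c→30 27:p→6,8→29,6→30,7→27,c→6 28:p→6,8→6,6→6,7→6,c→31 29:p→6,8→6,6→31,7→29,c→6 30:p→6,8→31,6→6,7→6,c→6 31:p→6,8→6,6→6,7→6,c→6 (ε-aug+det+¬).
'cp': N↓-sim [46, 39, 5] end={s1,s32,s34,s38,s48} — reject; 2/2 single-dels accept.
'866': |S_i|=[46, 43, 21, 2] end={s34,s48} ∉↓L; 3/3 deletions ∈↓L.
'c88': |S_i|=[46, 39, 21, 2] end={s34,s48} — reject; 3/3 del acc.
'ccc': run [46, 39, 24, 4] end={s34,s41,s48,s9} ∉↓L; 3/3 single-dels accept.
'888767': |S_i|=[46, 43, 40, 33, 27, 11, 4] end={s14,s16,s34,s48} — reject; 6/6 single-dels accept.
5 words, ⪯-incomp.


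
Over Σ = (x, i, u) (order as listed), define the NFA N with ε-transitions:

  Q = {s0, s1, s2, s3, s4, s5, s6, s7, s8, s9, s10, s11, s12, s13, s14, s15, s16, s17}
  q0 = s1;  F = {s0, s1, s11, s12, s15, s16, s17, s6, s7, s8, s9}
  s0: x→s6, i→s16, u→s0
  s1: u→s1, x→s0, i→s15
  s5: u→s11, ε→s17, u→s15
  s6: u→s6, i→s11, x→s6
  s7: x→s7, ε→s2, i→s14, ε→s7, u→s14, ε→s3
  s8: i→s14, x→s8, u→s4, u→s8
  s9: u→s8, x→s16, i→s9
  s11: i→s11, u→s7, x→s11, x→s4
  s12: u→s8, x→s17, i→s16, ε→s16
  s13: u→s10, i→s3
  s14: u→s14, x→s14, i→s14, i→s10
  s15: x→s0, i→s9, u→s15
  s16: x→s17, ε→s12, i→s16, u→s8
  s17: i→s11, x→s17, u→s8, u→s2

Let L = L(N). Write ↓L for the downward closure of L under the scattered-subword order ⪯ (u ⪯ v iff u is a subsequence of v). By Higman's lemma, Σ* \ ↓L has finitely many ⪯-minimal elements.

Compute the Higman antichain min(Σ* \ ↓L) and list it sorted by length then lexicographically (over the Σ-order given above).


|Q|=18, |F|=11, |δ|=50 (6 ε).
min D↑ (11 st, q0=0, F={10}): 0:x→1,i→2,u→0 1:x→3,i→4,u→1 2:x→1,i→5,u→2 3:x→3,i→6,u→3 4:x→7,i→4,u→8 5:x→4,i→5,u→8 6:x→6,i→6,u→9 7:x→7,i→6,u→8 8:x→8,i→10,u→8 9:x→9,i→10,u→10 10:x→10,i→10,u→10.
'xiui': |S_i|=[16, 13, 11, 7, 2] end={s10,s14} ∉↓L; 4/4 deletions ∈↓L.
'iiui': N↓-sim [16, 15, 12, 7, 2] end={s10,s14} ∉↓L; 4/4 single-dels accept.
'xxiuu': N↓-sim [16, 13, 10, 7, 5, 2] end={s10,s14} ∉↓L; 5/5 deletions ∈↓L.
3 words, ⪯-incomp.

A = [xiui, iiui, xxiuu].


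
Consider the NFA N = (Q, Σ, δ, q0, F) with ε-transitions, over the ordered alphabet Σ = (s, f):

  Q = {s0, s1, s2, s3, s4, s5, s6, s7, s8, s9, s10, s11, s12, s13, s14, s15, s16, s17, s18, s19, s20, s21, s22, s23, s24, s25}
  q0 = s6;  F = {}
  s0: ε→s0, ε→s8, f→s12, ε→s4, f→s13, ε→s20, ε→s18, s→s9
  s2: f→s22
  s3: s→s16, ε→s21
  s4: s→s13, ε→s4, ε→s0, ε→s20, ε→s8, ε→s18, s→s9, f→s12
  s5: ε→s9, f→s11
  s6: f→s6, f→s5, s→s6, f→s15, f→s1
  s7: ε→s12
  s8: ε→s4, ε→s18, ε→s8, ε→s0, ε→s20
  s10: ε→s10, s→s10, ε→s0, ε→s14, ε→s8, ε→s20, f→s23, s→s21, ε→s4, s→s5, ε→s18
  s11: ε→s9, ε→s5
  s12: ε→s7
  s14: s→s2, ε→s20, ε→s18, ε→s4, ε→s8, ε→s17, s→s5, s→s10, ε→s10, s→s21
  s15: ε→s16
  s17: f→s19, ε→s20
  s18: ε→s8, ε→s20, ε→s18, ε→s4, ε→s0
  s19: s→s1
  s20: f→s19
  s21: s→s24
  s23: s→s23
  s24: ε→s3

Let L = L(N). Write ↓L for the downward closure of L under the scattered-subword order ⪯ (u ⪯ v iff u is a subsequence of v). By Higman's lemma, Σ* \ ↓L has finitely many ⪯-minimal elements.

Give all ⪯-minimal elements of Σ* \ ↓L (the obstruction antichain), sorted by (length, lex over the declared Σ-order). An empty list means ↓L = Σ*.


|Q|=26, |F|=0, |δ|=69 (42 ε).
min D↑ (1 st, q0=0, F={0}): 0:s→0,f→0 [Hopcroft].
ε ∈ L(D↑) — L = ∅.

min(Σ*\↓L) = [ε].


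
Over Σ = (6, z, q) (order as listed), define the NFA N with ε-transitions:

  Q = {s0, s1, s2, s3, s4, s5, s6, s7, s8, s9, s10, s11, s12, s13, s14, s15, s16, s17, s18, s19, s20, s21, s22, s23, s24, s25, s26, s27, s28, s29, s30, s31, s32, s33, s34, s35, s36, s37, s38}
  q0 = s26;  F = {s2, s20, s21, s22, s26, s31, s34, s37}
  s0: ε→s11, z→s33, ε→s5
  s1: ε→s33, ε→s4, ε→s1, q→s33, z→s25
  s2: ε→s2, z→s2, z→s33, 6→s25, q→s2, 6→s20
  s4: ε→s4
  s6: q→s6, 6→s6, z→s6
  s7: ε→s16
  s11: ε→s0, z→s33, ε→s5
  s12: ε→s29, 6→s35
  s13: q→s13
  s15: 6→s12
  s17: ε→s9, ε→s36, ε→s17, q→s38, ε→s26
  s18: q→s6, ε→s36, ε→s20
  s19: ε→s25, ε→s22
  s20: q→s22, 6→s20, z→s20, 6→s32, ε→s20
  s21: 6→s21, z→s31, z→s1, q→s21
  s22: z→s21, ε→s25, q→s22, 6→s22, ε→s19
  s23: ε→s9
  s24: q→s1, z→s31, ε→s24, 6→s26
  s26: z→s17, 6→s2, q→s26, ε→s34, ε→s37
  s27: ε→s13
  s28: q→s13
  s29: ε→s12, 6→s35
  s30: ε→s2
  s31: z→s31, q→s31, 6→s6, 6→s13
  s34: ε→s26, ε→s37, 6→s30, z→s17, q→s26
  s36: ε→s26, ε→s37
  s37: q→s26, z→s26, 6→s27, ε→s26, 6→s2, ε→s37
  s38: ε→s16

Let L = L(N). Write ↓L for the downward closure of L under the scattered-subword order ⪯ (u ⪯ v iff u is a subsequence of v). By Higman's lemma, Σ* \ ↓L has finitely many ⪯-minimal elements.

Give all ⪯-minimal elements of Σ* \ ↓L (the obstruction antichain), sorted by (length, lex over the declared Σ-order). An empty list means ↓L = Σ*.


|Q|=39, |F|=8, |δ|=83 (36 ε).
min D↑ (7 st, q0=0, F={6}): 0:6→1,z→0,q→0 1:6→2,z→1,q→1 2:6→2,z→2,q→3 3:6→3,z→4,q→3 4:6→4,z→5,q→4 5:6→6,z→5,q→5 6:6→6,z→6,q→6 (ε-aug+det+¬).
'66qzz6': |S_i|=[23, 15, 12, 10, 8, 7, 2] end={s13,s6} rej; 6/6 del acc.
1 obstructions.

A = [66qzz6].
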